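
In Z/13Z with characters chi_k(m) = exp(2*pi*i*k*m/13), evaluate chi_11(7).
chi_11(7) = zeta_13^77 = exp(-2*I*pi/13)

Details: chi_11(7) = zeta_13^(11*7) = zeta_13^77. Since zeta_13^13 = 1, this equals zeta_13^12 = exp(2*pi*i*12/13) = exp(-2*I*pi/13).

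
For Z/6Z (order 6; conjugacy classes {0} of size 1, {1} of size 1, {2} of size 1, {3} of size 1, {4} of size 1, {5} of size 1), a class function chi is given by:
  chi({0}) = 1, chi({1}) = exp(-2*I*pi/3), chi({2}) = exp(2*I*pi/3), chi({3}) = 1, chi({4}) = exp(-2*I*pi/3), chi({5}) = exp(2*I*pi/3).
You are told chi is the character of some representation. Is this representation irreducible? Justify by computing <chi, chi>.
Irreducible: <chi, chi> = 1.

<chi, chi> = (1/|G|) sum_C |C| * |chi(C)|^2 = (1/6)[1*|1|^2 + 1*|exp(-2*I*pi/3)|^2 + 1*|exp(2*I*pi/3)|^2 + 1*|1|^2 + 1*|exp(-2*I*pi/3)|^2 + 1*|exp(2*I*pi/3)|^2]
  = (1/6)[(1) + (1) + (1) + (1) + (1) + (1)] = 6/6 = 1.
(Exp terms are combined using exp(i*s)*conj(exp(i*t)) = exp(i*(s-t)), and sums of them are collapsed using the identity that for every m > 1 the m distinct m-th roots of unity sum to 0, e.g. 1 + exp(2*I*pi/3) + exp(-2*I*pi/3) = 0.)
A character is irreducible iff <chi, chi> = 1, so this representation is irreducible.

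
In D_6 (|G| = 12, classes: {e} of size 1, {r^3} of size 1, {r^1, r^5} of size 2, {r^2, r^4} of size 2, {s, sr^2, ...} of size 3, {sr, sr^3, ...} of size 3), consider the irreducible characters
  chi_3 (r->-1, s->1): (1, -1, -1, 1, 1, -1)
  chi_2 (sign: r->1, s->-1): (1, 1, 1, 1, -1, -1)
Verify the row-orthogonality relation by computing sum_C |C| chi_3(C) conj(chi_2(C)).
Sum = 0; so <chi_3, chi_2> = 0 (distinct irreducibles are orthogonal).

Working: Compute term by term over conjugacy classes (|C| * chi_3(C) * conj(chi_2(C))):
  1*(1)*conj(1) + 1*(-1)*conj(1) + 2*(-1)*conj(1) + 2*(1)*conj(1) + 3*(1)*conj(-1) + 3*(-1)*conj(-1)
  = (1) + (-1) + (-2) + (2) + (-3) + (3)
  = 0.
Dividing by |G| = 12 gives 0/12 = 0, matching the row-orthogonality relation <chi_3, chi_2> = [chi_3 = chi_2].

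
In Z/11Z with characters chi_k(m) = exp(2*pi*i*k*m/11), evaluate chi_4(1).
chi_4(1) = zeta_11^4 = exp(8*I*pi/11)

Details: chi_4(1) = zeta_11^(4*1) = zeta_11^4. Since zeta_11^11 = 1, this equals zeta_11^4 = exp(2*pi*i*4/11) = exp(8*I*pi/11).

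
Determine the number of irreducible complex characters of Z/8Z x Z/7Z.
56

Solution. The number of irreducible complex representations of a finite group equals its number of conjugacy classes. Z/8Z x Z/7Z is abelian of order 56, so every element is its own conjugacy class: 56 classes, so Z/8Z x Z/7Z (order 56) has exactly 56 irreducible complex representations.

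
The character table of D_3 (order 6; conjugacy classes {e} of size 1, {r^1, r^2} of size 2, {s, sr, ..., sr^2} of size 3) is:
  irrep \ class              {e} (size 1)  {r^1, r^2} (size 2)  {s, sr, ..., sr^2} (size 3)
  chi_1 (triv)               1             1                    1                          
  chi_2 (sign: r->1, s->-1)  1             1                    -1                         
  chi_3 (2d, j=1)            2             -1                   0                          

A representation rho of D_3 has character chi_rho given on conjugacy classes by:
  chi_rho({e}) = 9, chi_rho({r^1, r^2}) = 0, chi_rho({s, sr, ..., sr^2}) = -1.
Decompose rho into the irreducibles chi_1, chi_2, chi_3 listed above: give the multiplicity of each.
Multiplicities: chi_1: 1, chi_2: 2, chi_3: 3.

Proof sketch: Use <chi_rho, chi> = (1/|G|) sum_C |C| * chi_rho(C) * conj(chi(C)) with |G| = 6 for each irreducible chi in the table:
  <chi_rho, chi_1> = (1/6)[1*(9)*conj(1) + 2*(0)*conj(1) + 3*(-1)*conj(1)]
      = (1/6)[(9) + (0) + (-3)] = 6/6 = 1
  <chi_rho, chi_2> = (1/6)[1*(9)*conj(1) + 2*(0)*conj(1) + 3*(-1)*conj(-1)]
      = (1/6)[(9) + (0) + (3)] = 12/6 = 2
  <chi_rho, chi_3> = (1/6)[1*(9)*conj(2) + 2*(0)*conj(-1) + 3*(-1)*conj(0)]
      = (1/6)[(18) + (0) + (0)] = 18/6 = 3
Dimension check: dim(rho) = sum (mult * dim) = 1*1 + 2*1 + 3*2 = 9 = chi_rho(e) = 9.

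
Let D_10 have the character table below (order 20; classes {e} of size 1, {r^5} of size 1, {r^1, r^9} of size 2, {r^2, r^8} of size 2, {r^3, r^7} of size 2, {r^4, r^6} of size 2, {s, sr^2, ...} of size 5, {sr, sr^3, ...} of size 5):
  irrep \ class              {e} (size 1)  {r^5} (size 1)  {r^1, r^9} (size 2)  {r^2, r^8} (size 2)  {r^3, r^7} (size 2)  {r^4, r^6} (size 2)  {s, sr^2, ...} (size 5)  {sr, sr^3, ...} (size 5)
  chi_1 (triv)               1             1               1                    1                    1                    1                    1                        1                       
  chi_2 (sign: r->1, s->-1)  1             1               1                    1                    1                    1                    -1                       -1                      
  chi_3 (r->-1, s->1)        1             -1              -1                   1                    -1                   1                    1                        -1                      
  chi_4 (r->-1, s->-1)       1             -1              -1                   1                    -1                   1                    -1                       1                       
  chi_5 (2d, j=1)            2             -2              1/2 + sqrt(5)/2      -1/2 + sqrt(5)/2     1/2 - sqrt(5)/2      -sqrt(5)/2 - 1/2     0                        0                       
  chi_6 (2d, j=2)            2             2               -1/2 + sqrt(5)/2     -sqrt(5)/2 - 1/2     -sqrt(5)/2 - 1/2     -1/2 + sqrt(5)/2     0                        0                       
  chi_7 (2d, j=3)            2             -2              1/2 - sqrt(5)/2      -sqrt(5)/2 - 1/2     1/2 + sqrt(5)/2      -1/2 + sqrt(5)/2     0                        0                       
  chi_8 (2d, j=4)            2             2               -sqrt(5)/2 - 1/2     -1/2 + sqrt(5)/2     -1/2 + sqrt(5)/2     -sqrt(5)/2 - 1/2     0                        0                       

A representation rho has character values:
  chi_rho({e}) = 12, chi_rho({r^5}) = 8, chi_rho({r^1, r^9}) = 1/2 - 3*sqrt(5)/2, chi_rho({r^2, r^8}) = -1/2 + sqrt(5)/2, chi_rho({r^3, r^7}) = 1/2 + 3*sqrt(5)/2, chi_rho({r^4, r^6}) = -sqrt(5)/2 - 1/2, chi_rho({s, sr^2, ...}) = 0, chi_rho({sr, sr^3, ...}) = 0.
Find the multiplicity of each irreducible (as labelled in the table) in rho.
Multiplicities: chi_1: 1, chi_2: 1, chi_3: 0, chi_4: 0, chi_5: 0, chi_6: 1, chi_7: 1, chi_8: 3.

Solution. Use <chi_rho, chi> = (1/|G|) sum_C |C| * chi_rho(C) * conj(chi(C)) with |G| = 20 for each irreducible chi in the table:
  <chi_rho, chi_1> = (1/20)[1*(12)*conj(1) + 1*(8)*conj(1) + 2*(1/2 - 3*sqrt(5)/2)*conj(1) + 2*(-1/2 + sqrt(5)/2)*conj(1) + 2*(1/2 + 3*sqrt(5)/2)*conj(1) + 2*(-sqrt(5)/2 - 1/2)*conj(1) + 5*(0)*conj(1) + 5*(0)*conj(1)]
      = (1/20)[(12) + (8) + (1 - 3*sqrt(5)) + (-1 + sqrt(5)) + (1 + 3*sqrt(5)) + (-sqrt(5) - 1) + (0) + (0)] = 20/20 = 1
  <chi_rho, chi_2> = (1/20)[1*(12)*conj(1) + 1*(8)*conj(1) + 2*(1/2 - 3*sqrt(5)/2)*conj(1) + 2*(-1/2 + sqrt(5)/2)*conj(1) + 2*(1/2 + 3*sqrt(5)/2)*conj(1) + 2*(-sqrt(5)/2 - 1/2)*conj(1) + 5*(0)*conj(-1) + 5*(0)*conj(-1)]
      = (1/20)[(12) + (8) + (1 - 3*sqrt(5)) + (-1 + sqrt(5)) + (1 + 3*sqrt(5)) + (-sqrt(5) - 1) + (0) + (0)] = 20/20 = 1
  <chi_rho, chi_3> = (1/20)[1*(12)*conj(1) + 1*(8)*conj(-1) + 2*(1/2 - 3*sqrt(5)/2)*conj(-1) + 2*(-1/2 + sqrt(5)/2)*conj(1) + 2*(1/2 + 3*sqrt(5)/2)*conj(-1) + 2*(-sqrt(5)/2 - 1/2)*conj(1) + 5*(0)*conj(1) + 5*(0)*conj(-1)]
      = (1/20)[(12) + (-8) + (-1 + 3*sqrt(5)) + (-1 + sqrt(5)) + (-3*sqrt(5) - 1) + (-sqrt(5) - 1) + (0) + (0)] = 0/20 = 0
  <chi_rho, chi_4> = (1/20)[1*(12)*conj(1) + 1*(8)*conj(-1) + 2*(1/2 - 3*sqrt(5)/2)*conj(-1) + 2*(-1/2 + sqrt(5)/2)*conj(1) + 2*(1/2 + 3*sqrt(5)/2)*conj(-1) + 2*(-sqrt(5)/2 - 1/2)*conj(1) + 5*(0)*conj(-1) + 5*(0)*conj(1)]
      = (1/20)[(12) + (-8) + (-1 + 3*sqrt(5)) + (-1 + sqrt(5)) + (-3*sqrt(5) - 1) + (-sqrt(5) - 1) + (0) + (0)] = 0/20 = 0
  <chi_rho, chi_5> = (1/20)[1*(12)*conj(2) + 1*(8)*conj(-2) + 2*(1/2 - 3*sqrt(5)/2)*conj(1/2 + sqrt(5)/2) + 2*(-1/2 + sqrt(5)/2)*conj(-1/2 + sqrt(5)/2) + 2*(1/2 + 3*sqrt(5)/2)*conj(1/2 - sqrt(5)/2) + 2*(-sqrt(5)/2 - 1/2)*conj(-sqrt(5)/2 - 1/2) + 5*(0)*conj(0) + 5*(0)*conj(0)]
      = (1/20)[(24) + (-16) + (-7 - sqrt(5)) + (3 - sqrt(5)) + (-7 + sqrt(5)) + (sqrt(5) + 3) + (0) + (0)] = 0/20 = 0
  <chi_rho, chi_6> = (1/20)[1*(12)*conj(2) + 1*(8)*conj(2) + 2*(1/2 - 3*sqrt(5)/2)*conj(-1/2 + sqrt(5)/2) + 2*(-1/2 + sqrt(5)/2)*conj(-sqrt(5)/2 - 1/2) + 2*(1/2 + 3*sqrt(5)/2)*conj(-sqrt(5)/2 - 1/2) + 2*(-sqrt(5)/2 - 1/2)*conj(-1/2 + sqrt(5)/2) + 5*(0)*conj(0) + 5*(0)*conj(0)]
      = (1/20)[(24) + (16) + (-8 + 2*sqrt(5)) + (-2) + (-8 - 2*sqrt(5)) + (-2) + (0) + (0)] = 20/20 = 1
  <chi_rho, chi_7> = (1/20)[1*(12)*conj(2) + 1*(8)*conj(-2) + 2*(1/2 - 3*sqrt(5)/2)*conj(1/2 - sqrt(5)/2) + 2*(-1/2 + sqrt(5)/2)*conj(-sqrt(5)/2 - 1/2) + 2*(1/2 + 3*sqrt(5)/2)*conj(1/2 + sqrt(5)/2) + 2*(-sqrt(5)/2 - 1/2)*conj(-1/2 + sqrt(5)/2) + 5*(0)*conj(0) + 5*(0)*conj(0)]
      = (1/20)[(24) + (-16) + (8 - 2*sqrt(5)) + (-2) + (2*sqrt(5) + 8) + (-2) + (0) + (0)] = 20/20 = 1
  <chi_rho, chi_8> = (1/20)[1*(12)*conj(2) + 1*(8)*conj(2) + 2*(1/2 - 3*sqrt(5)/2)*conj(-sqrt(5)/2 - 1/2) + 2*(-1/2 + sqrt(5)/2)*conj(-1/2 + sqrt(5)/2) + 2*(1/2 + 3*sqrt(5)/2)*conj(-1/2 + sqrt(5)/2) + 2*(-sqrt(5)/2 - 1/2)*conj(-sqrt(5)/2 - 1/2) + 5*(0)*conj(0) + 5*(0)*conj(0)]
      = (1/20)[(24) + (16) + (sqrt(5) + 7) + (3 - sqrt(5)) + (7 - sqrt(5)) + (sqrt(5) + 3) + (0) + (0)] = 60/20 = 3
Dimension check: dim(rho) = sum (mult * dim) = 1*1 + 1*1 + 0*1 + 0*1 + 0*2 + 1*2 + 1*2 + 3*2 = 12 = chi_rho(e) = 12.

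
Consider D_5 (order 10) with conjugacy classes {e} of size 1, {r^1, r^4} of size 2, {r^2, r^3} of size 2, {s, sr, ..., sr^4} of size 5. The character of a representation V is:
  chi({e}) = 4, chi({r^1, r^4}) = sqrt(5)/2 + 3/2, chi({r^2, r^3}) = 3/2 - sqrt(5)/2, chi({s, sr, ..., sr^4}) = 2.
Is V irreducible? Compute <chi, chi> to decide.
Not irreducible (reducible): <chi, chi> = 5 > 1.

Details: <chi, chi> = (1/|G|) sum_C |C| * |chi(C)|^2 = (1/10)[1*|4|^2 + 2*|sqrt(5)/2 + 3/2|^2 + 2*|3/2 - sqrt(5)/2|^2 + 5*|2|^2]
  = (1/10)[(16) + (3*sqrt(5) + 7) + (7 - 3*sqrt(5)) + (20)] = 50/10 = 5.
A character is irreducible iff <chi, chi> = 1, so this representation is reducible.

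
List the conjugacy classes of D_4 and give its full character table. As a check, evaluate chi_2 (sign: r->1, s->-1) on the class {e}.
Conjugacy classes: {e} of size 1, {r^2} of size 1, {r^1, r^3} of size 2, {s, sr^2, ...} of size 2, {sr, sr^3, ...} of size 2.
Character table:
  irrep \ class              {e} (size 1)  {r^2} (size 1)  {r^1, r^3} (size 2)  {s, sr^2, ...} (size 2)  {sr, sr^3, ...} (size 2)
  chi_1 (triv)               1             1               1                    1                        1                       
  chi_2 (sign: r->1, s->-1)  1             1               1                    -1                       -1                      
  chi_3 (r->-1, s->1)        1             1               -1                   1                        -1                      
  chi_4 (r->-1, s->-1)       1             1               -1                   -1                       1                       
  chi_5 (2d, j=1)            2             -2              0                    0                        0                       

Spot check: chi_2 (sign: r->1, s->-1) on {e} = 1.

Details: D_4 has order 2*4 = 8 with 5 conjugacy classes, hence 5 irreducibles. Sum of squared dims 1 + 1 + 1 + 1 + 4 = 8 = |G|. Linear characters come from the abelianisation; the 2-dimensional irreps have character r^k -> 2*cos(2*pi*j*k/4), reflections -> 0.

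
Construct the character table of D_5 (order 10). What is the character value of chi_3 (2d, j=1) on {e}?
Conjugacy classes: {e} of size 1, {r^1, r^4} of size 2, {r^2, r^3} of size 2, {s, sr, ..., sr^4} of size 5.
Character table:
  irrep \ class              {e} (size 1)  {r^1, r^4} (size 2)  {r^2, r^3} (size 2)  {s, sr, ..., sr^4} (size 5)
  chi_1 (triv)               1             1                    1                    1                          
  chi_2 (sign: r->1, s->-1)  1             1                    1                    -1                         
  chi_3 (2d, j=1)            2             -1/2 + sqrt(5)/2     -sqrt(5)/2 - 1/2     0                          
  chi_4 (2d, j=2)            2             -sqrt(5)/2 - 1/2     -1/2 + sqrt(5)/2     0                          

Spot check: chi_3 (2d, j=1) on {e} = 2.

Reasoning: D_5 has order 2*5 = 10 with 4 conjugacy classes, hence 4 irreducibles. Sum of squared dims 1 + 1 + 4 + 4 = 10 = |G|. Linear characters come from the abelianisation; the 2-dimensional irreps have character r^k -> 2*cos(2*pi*j*k/5), reflections -> 0.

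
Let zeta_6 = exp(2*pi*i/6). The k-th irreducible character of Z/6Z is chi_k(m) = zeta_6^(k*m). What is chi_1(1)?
chi_1(1) = zeta_6^1 = exp(I*pi/3)

Reasoning: chi_1(1) = zeta_6^(1*1) = zeta_6^1. Since zeta_6^6 = 1, this equals zeta_6^1 = exp(2*pi*i*1/6) = exp(I*pi/3).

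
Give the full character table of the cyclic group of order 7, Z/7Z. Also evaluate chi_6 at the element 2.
Character table of Z/7Z (irreps indexed chi_0,...,chi_6 with chi_k(m) = zeta_7^(k*m), zeta_7 = exp(2*pi*i/7)):
  irrep \ class  {0} (size 1)  {1} (size 1)    {2} (size 1)    {3} (size 1)    {4} (size 1)    {5} (size 1)    {6} (size 1)  
  chi_0          1             1               1               1               1               1               1             
  chi_1          1             exp(2*I*pi/7)   exp(4*I*pi/7)   exp(6*I*pi/7)   exp(-6*I*pi/7)  exp(-4*I*pi/7)  exp(-2*I*pi/7)
  chi_2          1             exp(4*I*pi/7)   exp(-6*I*pi/7)  exp(-2*I*pi/7)  exp(2*I*pi/7)   exp(6*I*pi/7)   exp(-4*I*pi/7)
  chi_3          1             exp(6*I*pi/7)   exp(-2*I*pi/7)  exp(4*I*pi/7)   exp(-4*I*pi/7)  exp(2*I*pi/7)   exp(-6*I*pi/7)
  chi_4          1             exp(-6*I*pi/7)  exp(2*I*pi/7)   exp(-4*I*pi/7)  exp(4*I*pi/7)   exp(-2*I*pi/7)  exp(6*I*pi/7) 
  chi_5          1             exp(-4*I*pi/7)  exp(6*I*pi/7)   exp(2*I*pi/7)   exp(-2*I*pi/7)  exp(-6*I*pi/7)  exp(4*I*pi/7) 
  chi_6          1             exp(-2*I*pi/7)  exp(-4*I*pi/7)  exp(-6*I*pi/7)  exp(6*I*pi/7)   exp(4*I*pi/7)   exp(2*I*pi/7) 

Spot check: chi_6(2) = zeta_7^(6*2) = zeta_7^12 = exp(-4*I*pi/7).

Solution. Z/7Z is abelian, so all 7 irreducible complex representations are 1-dimensional. They are given by chi_k(m) = zeta_7^(k*m) for k = 0,...,6. Row orthogonality: sum_m chi_k(m) conj(chi_l(m)) = 7 * [k = l].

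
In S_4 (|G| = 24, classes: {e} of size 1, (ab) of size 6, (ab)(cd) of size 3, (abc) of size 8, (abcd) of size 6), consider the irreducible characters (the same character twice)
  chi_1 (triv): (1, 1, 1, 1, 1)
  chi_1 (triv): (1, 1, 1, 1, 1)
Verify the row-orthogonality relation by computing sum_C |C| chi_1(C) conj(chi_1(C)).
Sum = 24 = |G| = 24; so <chi_1, chi_1> = 1 (norm-1 confirms irreducibility).

Why: Compute term by term over conjugacy classes (|C| * chi_1(C) * conj(chi_1(C))):
  1*(1)*conj(1) + 6*(1)*conj(1) + 3*(1)*conj(1) + 8*(1)*conj(1) + 6*(1)*conj(1)
  = (1) + (6) + (3) + (8) + (6)
  = 24.
Dividing by |G| = 24 gives 24/24 = 1, matching the row-orthogonality relation <chi_1, chi_1> = [chi_1 = chi_1].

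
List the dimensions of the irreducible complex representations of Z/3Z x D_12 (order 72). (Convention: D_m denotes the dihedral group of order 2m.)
Dimensions: 1, 1, 1, 1, 1, 1, 1, 1, 1, 1, 1, 1, 2, 2, 2, 2, 2, 2, 2, 2, 2, 2, 2, 2, 2, 2, 2

Derivation: There are 27 irreducibles (= number of conjugacy classes). Their dimensions d_i satisfy sum d_i^2 = |G| = 72: 1 + 1 + 1 + 1 + 1 + 1 + 1 + 1 + 1 + 1 + 1 + 1 + 4 + 4 + 4 + 4 + 4 + 4 + 4 + 4 + 4 + 4 + 4 + 4 + 4 + 4 + 4 = 72. (For the product with Z/3Z: each of the 3 1-dim characters of Z/3Z tensors with each irrep of D_12, giving 3 copies of each D_12-dimension.)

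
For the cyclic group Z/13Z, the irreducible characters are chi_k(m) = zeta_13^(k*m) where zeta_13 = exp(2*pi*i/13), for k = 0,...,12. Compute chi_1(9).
chi_1(9) = zeta_13^9 = exp(-8*I*pi/13)

chi_1(9) = zeta_13^(1*9) = zeta_13^9. Since zeta_13^13 = 1, this equals zeta_13^9 = exp(2*pi*i*9/13) = exp(-8*I*pi/13).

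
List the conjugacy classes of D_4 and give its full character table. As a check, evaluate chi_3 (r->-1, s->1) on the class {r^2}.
Conjugacy classes: {e} of size 1, {r^2} of size 1, {r^1, r^3} of size 2, {s, sr^2, ...} of size 2, {sr, sr^3, ...} of size 2.
Character table:
  irrep \ class              {e} (size 1)  {r^2} (size 1)  {r^1, r^3} (size 2)  {s, sr^2, ...} (size 2)  {sr, sr^3, ...} (size 2)
  chi_1 (triv)               1             1               1                    1                        1                       
  chi_2 (sign: r->1, s->-1)  1             1               1                    -1                       -1                      
  chi_3 (r->-1, s->1)        1             1               -1                   1                        -1                      
  chi_4 (r->-1, s->-1)       1             1               -1                   -1                       1                       
  chi_5 (2d, j=1)            2             -2              0                    0                        0                       

Spot check: chi_3 (r->-1, s->1) on {r^2} = 1.

Explanation: D_4 has order 2*4 = 8 with 5 conjugacy classes, hence 5 irreducibles. Sum of squared dims 1 + 1 + 1 + 1 + 4 = 8 = |G|. Linear characters come from the abelianisation; the 2-dimensional irreps have character r^k -> 2*cos(2*pi*j*k/4), reflections -> 0.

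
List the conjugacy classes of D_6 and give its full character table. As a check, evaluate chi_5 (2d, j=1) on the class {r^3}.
Conjugacy classes: {e} of size 1, {r^3} of size 1, {r^1, r^5} of size 2, {r^2, r^4} of size 2, {s, sr^2, ...} of size 3, {sr, sr^3, ...} of size 3.
Character table:
  irrep \ class              {e} (size 1)  {r^3} (size 1)  {r^1, r^5} (size 2)  {r^2, r^4} (size 2)  {s, sr^2, ...} (size 3)  {sr, sr^3, ...} (size 3)
  chi_1 (triv)               1             1               1                    1                    1                        1                       
  chi_2 (sign: r->1, s->-1)  1             1               1                    1                    -1                       -1                      
  chi_3 (r->-1, s->1)        1             -1              -1                   1                    1                        -1                      
  chi_4 (r->-1, s->-1)       1             -1              -1                   1                    -1                       1                       
  chi_5 (2d, j=1)            2             -2              1                    -1                   0                        0                       
  chi_6 (2d, j=2)            2             2               -1                   -1                   0                        0                       

Spot check: chi_5 (2d, j=1) on {r^3} = -2.

Proof sketch: D_6 has order 2*6 = 12 with 6 conjugacy classes, hence 6 irreducibles. Sum of squared dims 1 + 1 + 1 + 1 + 4 + 4 = 12 = |G|. Linear characters come from the abelianisation; the 2-dimensional irreps have character r^k -> 2*cos(2*pi*j*k/6), reflections -> 0.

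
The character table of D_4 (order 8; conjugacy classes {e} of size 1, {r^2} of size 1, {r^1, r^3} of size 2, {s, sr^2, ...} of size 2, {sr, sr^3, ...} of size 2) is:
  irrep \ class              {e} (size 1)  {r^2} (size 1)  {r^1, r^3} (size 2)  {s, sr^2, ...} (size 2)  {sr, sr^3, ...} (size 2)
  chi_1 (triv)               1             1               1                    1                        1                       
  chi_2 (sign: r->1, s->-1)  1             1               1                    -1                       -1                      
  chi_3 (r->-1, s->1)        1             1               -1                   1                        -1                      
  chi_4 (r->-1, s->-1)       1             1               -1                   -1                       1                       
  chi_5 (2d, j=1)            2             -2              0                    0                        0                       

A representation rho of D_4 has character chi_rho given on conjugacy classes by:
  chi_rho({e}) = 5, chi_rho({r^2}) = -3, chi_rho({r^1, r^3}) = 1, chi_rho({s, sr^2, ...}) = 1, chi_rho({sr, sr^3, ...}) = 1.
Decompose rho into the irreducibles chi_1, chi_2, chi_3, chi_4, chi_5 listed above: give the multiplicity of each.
Multiplicities: chi_1: 1, chi_2: 0, chi_3: 0, chi_4: 0, chi_5: 2.

Working: Use <chi_rho, chi> = (1/|G|) sum_C |C| * chi_rho(C) * conj(chi(C)) with |G| = 8 for each irreducible chi in the table:
  <chi_rho, chi_1> = (1/8)[1*(5)*conj(1) + 1*(-3)*conj(1) + 2*(1)*conj(1) + 2*(1)*conj(1) + 2*(1)*conj(1)]
      = (1/8)[(5) + (-3) + (2) + (2) + (2)] = 8/8 = 1
  <chi_rho, chi_2> = (1/8)[1*(5)*conj(1) + 1*(-3)*conj(1) + 2*(1)*conj(1) + 2*(1)*conj(-1) + 2*(1)*conj(-1)]
      = (1/8)[(5) + (-3) + (2) + (-2) + (-2)] = 0/8 = 0
  <chi_rho, chi_3> = (1/8)[1*(5)*conj(1) + 1*(-3)*conj(1) + 2*(1)*conj(-1) + 2*(1)*conj(1) + 2*(1)*conj(-1)]
      = (1/8)[(5) + (-3) + (-2) + (2) + (-2)] = 0/8 = 0
  <chi_rho, chi_4> = (1/8)[1*(5)*conj(1) + 1*(-3)*conj(1) + 2*(1)*conj(-1) + 2*(1)*conj(-1) + 2*(1)*conj(1)]
      = (1/8)[(5) + (-3) + (-2) + (-2) + (2)] = 0/8 = 0
  <chi_rho, chi_5> = (1/8)[1*(5)*conj(2) + 1*(-3)*conj(-2) + 2*(1)*conj(0) + 2*(1)*conj(0) + 2*(1)*conj(0)]
      = (1/8)[(10) + (6) + (0) + (0) + (0)] = 16/8 = 2
Dimension check: dim(rho) = sum (mult * dim) = 1*1 + 0*1 + 0*1 + 0*1 + 2*2 = 5 = chi_rho(e) = 5.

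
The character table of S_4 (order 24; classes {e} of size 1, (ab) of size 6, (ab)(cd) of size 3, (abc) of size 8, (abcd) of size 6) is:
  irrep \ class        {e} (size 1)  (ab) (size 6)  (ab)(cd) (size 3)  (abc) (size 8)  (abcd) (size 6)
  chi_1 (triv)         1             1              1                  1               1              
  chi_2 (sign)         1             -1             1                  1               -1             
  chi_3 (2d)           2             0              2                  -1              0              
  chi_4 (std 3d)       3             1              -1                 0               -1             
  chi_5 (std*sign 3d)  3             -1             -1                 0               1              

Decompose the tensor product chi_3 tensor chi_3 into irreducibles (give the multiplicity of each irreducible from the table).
chi_3 tensor chi_3 = chi_1 + chi_2 + chi_3 (all other irreducibles have multiplicity 0).

Details: The character of a tensor product is the pointwise product (chi_3 * chi_3)(C) = chi_3(C) * chi_3(C):
  {e}: (2)*(2), (ab): (0)*(0), (ab)(cd): (2)*(2), (abc): (-1)*(-1), (abcd): (0)*(0)
so (chi_3 * chi_3) takes values
  {e} -> 4, (ab) -> 0, (ab)(cd) -> 4, (abc) -> 1, (abcd) -> 0.
Now take the inner product of this character with each irreducible chi from the table, <chi_3*chi_3, chi> = (1/24) sum_C |C| (chi_3*chi_3)(C) conj(chi(C)):
  <chi_3*chi_3, chi_1> = (1/24)[1*(4)*conj(1) + 6*(0)*conj(1) + 3*(4)*conj(1) + 8*(1)*conj(1) + 6*(0)*conj(1)]
      = (1/24)[(4) + (0) + (12) + (8) + (0)] = 24/24 = 1
  <chi_3*chi_3, chi_2> = (1/24)[1*(4)*conj(1) + 6*(0)*conj(-1) + 3*(4)*conj(1) + 8*(1)*conj(1) + 6*(0)*conj(-1)]
      = (1/24)[(4) + (0) + (12) + (8) + (0)] = 24/24 = 1
  <chi_3*chi_3, chi_3> = (1/24)[1*(4)*conj(2) + 6*(0)*conj(0) + 3*(4)*conj(2) + 8*(1)*conj(-1) + 6*(0)*conj(0)]
      = (1/24)[(8) + (0) + (24) + (-8) + (0)] = 24/24 = 1
  <chi_3*chi_3, chi_4> = (1/24)[1*(4)*conj(3) + 6*(0)*conj(1) + 3*(4)*conj(-1) + 8*(1)*conj(0) + 6*(0)*conj(-1)]
      = (1/24)[(12) + (0) + (-12) + (0) + (0)] = 0/24 = 0
  <chi_3*chi_3, chi_5> = (1/24)[1*(4)*conj(3) + 6*(0)*conj(-1) + 3*(4)*conj(-1) + 8*(1)*conj(0) + 6*(0)*conj(1)]
      = (1/24)[(12) + (0) + (-12) + (0) + (0)] = 0/24 = 0
Hence the multiplicities are chi_1: 1, chi_2: 1, chi_3: 1. Dimension check: dim(chi_3)*dim(chi_3) = 2*2 = 4 and sum (mult * dim) = 1*1 + 1*1 + 1*2 = 4.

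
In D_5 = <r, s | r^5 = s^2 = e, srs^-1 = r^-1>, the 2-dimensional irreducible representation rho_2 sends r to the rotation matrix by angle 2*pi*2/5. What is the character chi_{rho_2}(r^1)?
chi_{rho_2}(r^1) = 2*cos(2*pi*2*1/5) = -sqrt(5)/2 - 1/2

Why: rho_2(r^1) is rotation by angle 2*pi*2*1/5, whose trace is 2*cos(2*pi*2*1/5) = -sqrt(5)/2 - 1/2.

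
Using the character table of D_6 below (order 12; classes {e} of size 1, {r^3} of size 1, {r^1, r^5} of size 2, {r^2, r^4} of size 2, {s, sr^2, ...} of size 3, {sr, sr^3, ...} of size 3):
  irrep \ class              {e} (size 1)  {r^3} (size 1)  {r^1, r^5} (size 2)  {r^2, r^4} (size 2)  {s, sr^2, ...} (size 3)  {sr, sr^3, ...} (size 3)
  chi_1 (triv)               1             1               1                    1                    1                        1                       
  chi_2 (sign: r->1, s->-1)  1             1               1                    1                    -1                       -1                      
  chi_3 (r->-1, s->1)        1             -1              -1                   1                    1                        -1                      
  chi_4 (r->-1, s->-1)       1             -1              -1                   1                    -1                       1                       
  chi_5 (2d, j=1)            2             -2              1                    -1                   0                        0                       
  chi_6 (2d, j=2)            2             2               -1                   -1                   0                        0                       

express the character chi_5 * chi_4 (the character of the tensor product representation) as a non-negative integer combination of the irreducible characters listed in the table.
chi_5 tensor chi_4 = chi_6 (all other irreducibles have multiplicity 0).

Explanation: The character of a tensor product is the pointwise product (chi_5 * chi_4)(C) = chi_5(C) * chi_4(C):
  {e}: (2)*(1), {r^3}: (-2)*(-1), {r^1, r^5}: (1)*(-1), {r^2, r^4}: (-1)*(1), {s, sr^2, ...}: (0)*(-1), {sr, sr^3, ...}: (0)*(1)
so (chi_5 * chi_4) takes values
  {e} -> 2, {r^3} -> 2, {r^1, r^5} -> -1, {r^2, r^4} -> -1, {s, sr^2, ...} -> 0, {sr, sr^3, ...} -> 0.
Now take the inner product of this character with each irreducible chi from the table, <chi_5*chi_4, chi> = (1/12) sum_C |C| (chi_5*chi_4)(C) conj(chi(C)):
  <chi_5*chi_4, chi_1> = (1/12)[1*(2)*conj(1) + 1*(2)*conj(1) + 2*(-1)*conj(1) + 2*(-1)*conj(1) + 3*(0)*conj(1) + 3*(0)*conj(1)]
      = (1/12)[(2) + (2) + (-2) + (-2) + (0) + (0)] = 0/12 = 0
  <chi_5*chi_4, chi_2> = (1/12)[1*(2)*conj(1) + 1*(2)*conj(1) + 2*(-1)*conj(1) + 2*(-1)*conj(1) + 3*(0)*conj(-1) + 3*(0)*conj(-1)]
      = (1/12)[(2) + (2) + (-2) + (-2) + (0) + (0)] = 0/12 = 0
  <chi_5*chi_4, chi_3> = (1/12)[1*(2)*conj(1) + 1*(2)*conj(-1) + 2*(-1)*conj(-1) + 2*(-1)*conj(1) + 3*(0)*conj(1) + 3*(0)*conj(-1)]
      = (1/12)[(2) + (-2) + (2) + (-2) + (0) + (0)] = 0/12 = 0
  <chi_5*chi_4, chi_4> = (1/12)[1*(2)*conj(1) + 1*(2)*conj(-1) + 2*(-1)*conj(-1) + 2*(-1)*conj(1) + 3*(0)*conj(-1) + 3*(0)*conj(1)]
      = (1/12)[(2) + (-2) + (2) + (-2) + (0) + (0)] = 0/12 = 0
  <chi_5*chi_4, chi_5> = (1/12)[1*(2)*conj(2) + 1*(2)*conj(-2) + 2*(-1)*conj(1) + 2*(-1)*conj(-1) + 3*(0)*conj(0) + 3*(0)*conj(0)]
      = (1/12)[(4) + (-4) + (-2) + (2) + (0) + (0)] = 0/12 = 0
  <chi_5*chi_4, chi_6> = (1/12)[1*(2)*conj(2) + 1*(2)*conj(2) + 2*(-1)*conj(-1) + 2*(-1)*conj(-1) + 3*(0)*conj(0) + 3*(0)*conj(0)]
      = (1/12)[(4) + (4) + (2) + (2) + (0) + (0)] = 12/12 = 1
Hence the multiplicities are chi_6: 1. Dimension check: dim(chi_5)*dim(chi_4) = 2*1 = 2 and sum (mult * dim) = 1*2 = 2.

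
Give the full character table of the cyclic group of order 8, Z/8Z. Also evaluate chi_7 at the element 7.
Character table of Z/8Z (irreps indexed chi_0,...,chi_7 with chi_k(m) = zeta_8^(k*m), zeta_8 = exp(2*pi*i/8)):
  irrep \ class  {0} (size 1)  {1} (size 1)    {2} (size 1)  {3} (size 1)    {4} (size 1)  {5} (size 1)    {6} (size 1)  {7} (size 1)  
  chi_0          1             1               1             1               1             1               1             1             
  chi_1          1             exp(I*pi/4)     I             exp(3*I*pi/4)   -1            exp(-3*I*pi/4)  -I            exp(-I*pi/4)  
  chi_2          1             I               -1            -I              1             I               -1            -I            
  chi_3          1             exp(3*I*pi/4)   -I            exp(I*pi/4)     -1            exp(-I*pi/4)    I             exp(-3*I*pi/4)
  chi_4          1             -1              1             -1              1             -1              1             -1            
  chi_5          1             exp(-3*I*pi/4)  I             exp(-I*pi/4)    -1            exp(I*pi/4)     -I            exp(3*I*pi/4) 
  chi_6          1             -I              -1            I               1             -I              -1            I             
  chi_7          1             exp(-I*pi/4)    -I            exp(-3*I*pi/4)  -1            exp(3*I*pi/4)   I             exp(I*pi/4)   

Spot check: chi_7(7) = zeta_8^(7*7) = zeta_8^49 = exp(I*pi/4).

Solution. Z/8Z is abelian, so all 8 irreducible complex representations are 1-dimensional. They are given by chi_k(m) = zeta_8^(k*m) for k = 0,...,7. Row orthogonality: sum_m chi_k(m) conj(chi_l(m)) = 8 * [k = l].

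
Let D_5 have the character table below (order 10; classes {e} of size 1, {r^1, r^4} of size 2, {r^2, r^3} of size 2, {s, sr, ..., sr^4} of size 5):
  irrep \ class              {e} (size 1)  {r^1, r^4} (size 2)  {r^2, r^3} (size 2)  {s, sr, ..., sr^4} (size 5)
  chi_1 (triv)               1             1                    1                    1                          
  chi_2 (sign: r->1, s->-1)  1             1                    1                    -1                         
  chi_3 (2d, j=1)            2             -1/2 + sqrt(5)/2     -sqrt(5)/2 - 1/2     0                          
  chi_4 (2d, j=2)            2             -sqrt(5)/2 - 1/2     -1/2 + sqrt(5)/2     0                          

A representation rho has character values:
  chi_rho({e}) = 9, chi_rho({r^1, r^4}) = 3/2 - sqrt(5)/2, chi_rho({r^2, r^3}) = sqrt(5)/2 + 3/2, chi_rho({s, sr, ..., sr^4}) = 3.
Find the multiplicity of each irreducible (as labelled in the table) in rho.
Multiplicities: chi_1: 3, chi_2: 0, chi_3: 1, chi_4: 2.

Use <chi_rho, chi> = (1/|G|) sum_C |C| * chi_rho(C) * conj(chi(C)) with |G| = 10 for each irreducible chi in the table:
  <chi_rho, chi_1> = (1/10)[1*(9)*conj(1) + 2*(3/2 - sqrt(5)/2)*conj(1) + 2*(sqrt(5)/2 + 3/2)*conj(1) + 5*(3)*conj(1)]
      = (1/10)[(9) + (3 - sqrt(5)) + (sqrt(5) + 3) + (15)] = 30/10 = 3
  <chi_rho, chi_2> = (1/10)[1*(9)*conj(1) + 2*(3/2 - sqrt(5)/2)*conj(1) + 2*(sqrt(5)/2 + 3/2)*conj(1) + 5*(3)*conj(-1)]
      = (1/10)[(9) + (3 - sqrt(5)) + (sqrt(5) + 3) + (-15)] = 0/10 = 0
  <chi_rho, chi_3> = (1/10)[1*(9)*conj(2) + 2*(3/2 - sqrt(5)/2)*conj(-1/2 + sqrt(5)/2) + 2*(sqrt(5)/2 + 3/2)*conj(-sqrt(5)/2 - 1/2) + 5*(3)*conj(0)]
      = (1/10)[(18) + (-4 + 2*sqrt(5)) + (-2*sqrt(5) - 4) + (0)] = 10/10 = 1
  <chi_rho, chi_4> = (1/10)[1*(9)*conj(2) + 2*(3/2 - sqrt(5)/2)*conj(-sqrt(5)/2 - 1/2) + 2*(sqrt(5)/2 + 3/2)*conj(-1/2 + sqrt(5)/2) + 5*(3)*conj(0)]
      = (1/10)[(18) + (1 - sqrt(5)) + (1 + sqrt(5)) + (0)] = 20/10 = 2
Dimension check: dim(rho) = sum (mult * dim) = 3*1 + 0*1 + 1*2 + 2*2 = 9 = chi_rho(e) = 9.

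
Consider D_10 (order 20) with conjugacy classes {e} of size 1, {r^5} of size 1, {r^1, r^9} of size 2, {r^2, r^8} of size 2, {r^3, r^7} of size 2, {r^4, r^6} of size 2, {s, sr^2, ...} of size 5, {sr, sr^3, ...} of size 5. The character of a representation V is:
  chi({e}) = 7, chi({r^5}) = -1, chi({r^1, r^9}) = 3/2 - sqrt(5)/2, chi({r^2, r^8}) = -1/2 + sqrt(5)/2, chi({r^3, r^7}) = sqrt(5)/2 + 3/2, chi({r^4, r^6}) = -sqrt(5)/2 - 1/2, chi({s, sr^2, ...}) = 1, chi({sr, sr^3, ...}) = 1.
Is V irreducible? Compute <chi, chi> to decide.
Not irreducible (reducible): <chi, chi> = 4 > 1.

Explanation: <chi, chi> = (1/|G|) sum_C |C| * |chi(C)|^2 = (1/20)[1*|7|^2 + 1*|-1|^2 + 2*|3/2 - sqrt(5)/2|^2 + 2*|-1/2 + sqrt(5)/2|^2 + 2*|sqrt(5)/2 + 3/2|^2 + 2*|-sqrt(5)/2 - 1/2|^2 + 5*|1|^2 + 5*|1|^2]
  = (1/20)[(49) + (1) + (7 - 3*sqrt(5)) + (3 - sqrt(5)) + (3*sqrt(5) + 7) + (sqrt(5) + 3) + (5) + (5)] = 80/20 = 4.
A character is irreducible iff <chi, chi> = 1, so this representation is reducible.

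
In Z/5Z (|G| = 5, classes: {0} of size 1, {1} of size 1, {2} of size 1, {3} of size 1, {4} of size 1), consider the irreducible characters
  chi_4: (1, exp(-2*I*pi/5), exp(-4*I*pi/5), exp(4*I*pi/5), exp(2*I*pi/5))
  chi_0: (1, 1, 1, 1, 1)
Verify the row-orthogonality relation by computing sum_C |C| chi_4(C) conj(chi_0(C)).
Sum = 0; so <chi_4, chi_0> = 0 (distinct irreducibles are orthogonal).

Working: Compute term by term over conjugacy classes (|C| * chi_4(C) * conj(chi_0(C))):
  1*(1)*conj(1) + 1*(exp(-2*I*pi/5))*conj(1) + 1*(exp(-4*I*pi/5))*conj(1) + 1*(exp(4*I*pi/5))*conj(1) + 1*(exp(2*I*pi/5))*conj(1)
  = (1) + (exp(-2*I*pi/5)) + (exp(-4*I*pi/5)) + (exp(4*I*pi/5)) + (exp(2*I*pi/5))
  = 0.
(Exp terms are combined using exp(i*s)*conj(exp(i*t)) = exp(i*(s-t)), and sums of them are collapsed using the identity that for every m > 1 the m distinct m-th roots of unity sum to 0, e.g. 1 + exp(2*I*pi/3) + exp(-2*I*pi/3) = 0.)
Dividing by |G| = 5 gives 0/5 = 0, matching the row-orthogonality relation <chi_4, chi_0> = [chi_4 = chi_0].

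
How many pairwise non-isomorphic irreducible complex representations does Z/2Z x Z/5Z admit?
10

Solution. The number of irreducible complex representations of a finite group equals its number of conjugacy classes. Z/2Z x Z/5Z is abelian of order 10, so every element is its own conjugacy class: 10 classes, so Z/2Z x Z/5Z (order 10) has exactly 10 irreducible complex representations.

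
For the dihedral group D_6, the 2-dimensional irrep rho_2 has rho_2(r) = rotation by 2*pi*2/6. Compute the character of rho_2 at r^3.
chi_{rho_2}(r^3) = 2*cos(2*pi*2*3/6) = 2

Argument: rho_2(r^3) is rotation by angle 2*pi*2*3/6, whose trace is 2*cos(2*pi*2*3/6) = 2.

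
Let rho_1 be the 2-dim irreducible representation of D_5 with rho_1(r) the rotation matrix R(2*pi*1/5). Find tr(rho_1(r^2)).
chi_{rho_1}(r^2) = 2*cos(2*pi*1*2/5) = -sqrt(5)/2 - 1/2

Reasoning: rho_1(r^2) is rotation by angle 2*pi*1*2/5, whose trace is 2*cos(2*pi*1*2/5) = -sqrt(5)/2 - 1/2.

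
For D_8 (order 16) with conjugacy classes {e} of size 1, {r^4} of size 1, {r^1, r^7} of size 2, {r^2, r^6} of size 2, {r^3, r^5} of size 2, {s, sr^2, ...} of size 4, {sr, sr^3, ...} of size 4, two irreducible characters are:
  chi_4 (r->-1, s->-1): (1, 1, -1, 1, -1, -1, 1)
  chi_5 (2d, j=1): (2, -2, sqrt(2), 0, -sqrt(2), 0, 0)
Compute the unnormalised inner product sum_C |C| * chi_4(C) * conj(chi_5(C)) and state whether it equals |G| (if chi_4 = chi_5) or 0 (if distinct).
Sum = 0; so <chi_4, chi_5> = 0 (distinct irreducibles are orthogonal).

Proof sketch: Compute term by term over conjugacy classes (|C| * chi_4(C) * conj(chi_5(C))):
  1*(1)*conj(2) + 1*(1)*conj(-2) + 2*(-1)*conj(sqrt(2)) + 2*(1)*conj(0) + 2*(-1)*conj(-sqrt(2)) + 4*(-1)*conj(0) + 4*(1)*conj(0)
  = (2) + (-2) + (-2*sqrt(2)) + (0) + (2*sqrt(2)) + (0) + (0)
  = 0.
Dividing by |G| = 16 gives 0/16 = 0, matching the row-orthogonality relation <chi_4, chi_5> = [chi_4 = chi_5].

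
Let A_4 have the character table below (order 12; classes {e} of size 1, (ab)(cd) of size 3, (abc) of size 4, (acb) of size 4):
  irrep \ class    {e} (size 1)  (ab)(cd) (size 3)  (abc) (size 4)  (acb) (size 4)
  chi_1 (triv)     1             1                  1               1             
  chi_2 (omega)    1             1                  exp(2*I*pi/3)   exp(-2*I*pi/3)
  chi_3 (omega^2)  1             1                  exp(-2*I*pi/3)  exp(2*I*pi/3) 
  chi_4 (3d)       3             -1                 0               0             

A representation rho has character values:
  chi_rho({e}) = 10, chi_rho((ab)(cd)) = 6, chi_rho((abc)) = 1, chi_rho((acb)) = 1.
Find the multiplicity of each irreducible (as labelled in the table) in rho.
Multiplicities: chi_1: 3, chi_2: 2, chi_3: 2, chi_4: 1.

Details: Use <chi_rho, chi> = (1/|G|) sum_C |C| * chi_rho(C) * conj(chi(C)) with |G| = 12 for each irreducible chi in the table:
  <chi_rho, chi_1> = (1/12)[1*(10)*conj(1) + 3*(6)*conj(1) + 4*(1)*conj(1) + 4*(1)*conj(1)]
      = (1/12)[(10) + (18) + (4) + (4)] = 36/12 = 3
  <chi_rho, chi_2> = (1/12)[1*(10)*conj(1) + 3*(6)*conj(1) + 4*(1)*conj(exp(2*I*pi/3)) + 4*(1)*conj(exp(-2*I*pi/3))]
      = (1/12)[(10) + (18) + (8 + 12*exp(-2*I*pi/3) + 8*exp(2*I*pi/3)) + (8 + 8*exp(-2*I*pi/3) + 12*exp(2*I*pi/3))] = 24/12 = 2
  <chi_rho, chi_3> = (1/12)[1*(10)*conj(1) + 3*(6)*conj(1) + 4*(1)*conj(exp(-2*I*pi/3)) + 4*(1)*conj(exp(2*I*pi/3))]
      = (1/12)[(10) + (18) + (8 + 8*exp(-2*I*pi/3) + 12*exp(2*I*pi/3)) + (8 + 12*exp(-2*I*pi/3) + 8*exp(2*I*pi/3))] = 24/12 = 2
  <chi_rho, chi_4> = (1/12)[1*(10)*conj(3) + 3*(6)*conj(-1) + 4*(1)*conj(0) + 4*(1)*conj(0)]
      = (1/12)[(30) + (-18) + (0) + (0)] = 12/12 = 1
(Exp terms are combined using exp(i*s)*conj(exp(i*t)) = exp(i*(s-t)), and sums of them are collapsed using the identity that for every m > 1 the m distinct m-th roots of unity sum to 0, e.g. 1 + exp(2*I*pi/3) + exp(-2*I*pi/3) = 0.)
Dimension check: dim(rho) = sum (mult * dim) = 3*1 + 2*1 + 2*1 + 1*3 = 10 = chi_rho(e) = 10.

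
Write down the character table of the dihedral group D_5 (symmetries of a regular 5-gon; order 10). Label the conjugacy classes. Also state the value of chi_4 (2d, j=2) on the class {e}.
Conjugacy classes: {e} of size 1, {r^1, r^4} of size 2, {r^2, r^3} of size 2, {s, sr, ..., sr^4} of size 5.
Character table:
  irrep \ class              {e} (size 1)  {r^1, r^4} (size 2)  {r^2, r^3} (size 2)  {s, sr, ..., sr^4} (size 5)
  chi_1 (triv)               1             1                    1                    1                          
  chi_2 (sign: r->1, s->-1)  1             1                    1                    -1                         
  chi_3 (2d, j=1)            2             -1/2 + sqrt(5)/2     -sqrt(5)/2 - 1/2     0                          
  chi_4 (2d, j=2)            2             -sqrt(5)/2 - 1/2     -1/2 + sqrt(5)/2     0                          

Spot check: chi_4 (2d, j=2) on {e} = 2.

Explanation: D_5 has order 2*5 = 10 with 4 conjugacy classes, hence 4 irreducibles. Sum of squared dims 1 + 1 + 4 + 4 = 10 = |G|. Linear characters come from the abelianisation; the 2-dimensional irreps have character r^k -> 2*cos(2*pi*j*k/5), reflections -> 0.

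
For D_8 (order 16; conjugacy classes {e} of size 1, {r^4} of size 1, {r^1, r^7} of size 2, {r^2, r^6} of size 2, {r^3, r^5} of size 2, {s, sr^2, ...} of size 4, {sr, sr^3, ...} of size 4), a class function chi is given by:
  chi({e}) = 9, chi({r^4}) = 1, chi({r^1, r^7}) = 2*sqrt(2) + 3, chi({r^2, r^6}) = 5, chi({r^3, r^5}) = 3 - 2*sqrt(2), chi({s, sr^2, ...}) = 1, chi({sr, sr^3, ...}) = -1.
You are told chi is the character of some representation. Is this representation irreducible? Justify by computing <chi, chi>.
Not irreducible (reducible): <chi, chi> = 13 > 1.

Reasoning: <chi, chi> = (1/|G|) sum_C |C| * |chi(C)|^2 = (1/16)[1*|9|^2 + 1*|1|^2 + 2*|2*sqrt(2) + 3|^2 + 2*|5|^2 + 2*|3 - 2*sqrt(2)|^2 + 4*|1|^2 + 4*|-1|^2]
  = (1/16)[(81) + (1) + (24*sqrt(2) + 34) + (50) + (34 - 24*sqrt(2)) + (4) + (4)] = 208/16 = 13.
A character is irreducible iff <chi, chi> = 1, so this representation is reducible.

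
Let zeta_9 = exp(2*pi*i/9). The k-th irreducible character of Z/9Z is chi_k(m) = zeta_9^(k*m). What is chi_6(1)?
chi_6(1) = zeta_9^6 = exp(-2*I*pi/3)

chi_6(1) = zeta_9^(6*1) = zeta_9^6. Since zeta_9^9 = 1, this equals zeta_9^6 = exp(2*pi*i*6/9) = exp(-2*I*pi/3).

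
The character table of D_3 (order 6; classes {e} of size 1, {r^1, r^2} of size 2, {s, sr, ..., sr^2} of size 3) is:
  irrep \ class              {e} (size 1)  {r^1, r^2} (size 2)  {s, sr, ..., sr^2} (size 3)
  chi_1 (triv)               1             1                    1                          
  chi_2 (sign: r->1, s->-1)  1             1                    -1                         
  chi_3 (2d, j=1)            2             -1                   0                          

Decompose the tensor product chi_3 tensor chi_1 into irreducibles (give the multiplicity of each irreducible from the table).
chi_3 tensor chi_1 = chi_3 (all other irreducibles have multiplicity 0).

Reasoning: The character of a tensor product is the pointwise product (chi_3 * chi_1)(C) = chi_3(C) * chi_1(C):
  {e}: (2)*(1), {r^1, r^2}: (-1)*(1), {s, sr, ..., sr^2}: (0)*(1)
so (chi_3 * chi_1) takes values
  {e} -> 2, {r^1, r^2} -> -1, {s, sr, ..., sr^2} -> 0.
Now take the inner product of this character with each irreducible chi from the table, <chi_3*chi_1, chi> = (1/6) sum_C |C| (chi_3*chi_1)(C) conj(chi(C)):
  <chi_3*chi_1, chi_1> = (1/6)[1*(2)*conj(1) + 2*(-1)*conj(1) + 3*(0)*conj(1)]
      = (1/6)[(2) + (-2) + (0)] = 0/6 = 0
  <chi_3*chi_1, chi_2> = (1/6)[1*(2)*conj(1) + 2*(-1)*conj(1) + 3*(0)*conj(-1)]
      = (1/6)[(2) + (-2) + (0)] = 0/6 = 0
  <chi_3*chi_1, chi_3> = (1/6)[1*(2)*conj(2) + 2*(-1)*conj(-1) + 3*(0)*conj(0)]
      = (1/6)[(4) + (2) + (0)] = 6/6 = 1
Hence the multiplicities are chi_3: 1. Dimension check: dim(chi_3)*dim(chi_1) = 2*1 = 2 and sum (mult * dim) = 1*2 = 2.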